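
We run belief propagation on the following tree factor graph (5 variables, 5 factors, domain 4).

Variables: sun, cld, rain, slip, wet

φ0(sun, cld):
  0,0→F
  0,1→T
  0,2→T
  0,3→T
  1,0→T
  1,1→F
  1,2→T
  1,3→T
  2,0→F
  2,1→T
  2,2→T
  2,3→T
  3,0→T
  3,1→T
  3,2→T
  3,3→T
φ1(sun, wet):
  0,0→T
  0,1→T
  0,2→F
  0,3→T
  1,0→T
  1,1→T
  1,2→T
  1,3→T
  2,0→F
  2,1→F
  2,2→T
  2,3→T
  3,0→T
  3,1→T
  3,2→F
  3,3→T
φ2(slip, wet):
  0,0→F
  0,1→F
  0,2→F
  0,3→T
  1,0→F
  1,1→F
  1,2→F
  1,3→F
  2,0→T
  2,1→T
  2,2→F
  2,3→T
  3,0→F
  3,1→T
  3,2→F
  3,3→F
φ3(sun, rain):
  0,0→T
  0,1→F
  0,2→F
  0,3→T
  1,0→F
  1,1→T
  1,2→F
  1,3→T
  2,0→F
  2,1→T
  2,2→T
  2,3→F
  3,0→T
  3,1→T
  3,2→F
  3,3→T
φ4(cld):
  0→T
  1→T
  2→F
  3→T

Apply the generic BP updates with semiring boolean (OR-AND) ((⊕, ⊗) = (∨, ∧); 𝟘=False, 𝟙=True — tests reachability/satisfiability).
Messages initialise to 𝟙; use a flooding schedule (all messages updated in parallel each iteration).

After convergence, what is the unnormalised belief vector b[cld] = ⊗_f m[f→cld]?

init: all messages = 𝟙 over 4 values
r1 m[φ0→sun] = [T, T, T, T]
r1 m[φ0→cld] = [T, T, T, T]
r1 m[φ1→sun] = [T, T, T, T]
r1 m[φ1→wet] = [T, T, T, T]
r1 m[φ2→slip] = [T, F, T, T]
r1 m[φ2→wet] = [T, T, F, T]
r1 m[φ3→sun] = [T, T, T, T]
r1 m[φ3→rain] = [T, T, T, T]
r1 m[φ4→cld] = [T, T, F, T]
r1 m[sun→φ0] = [T, T, T, T]
r1 m[sun→φ1] = [T, T, T, T]
r1 m[sun→φ3] = [T, T, T, T]
r1 m[cld→φ0] = [T, T, T, T]
r1 m[cld→φ4] = [T, T, T, T]
r1 m[rain→φ3] = [T, T, T, T]
r1 m[slip→φ2] = [T, T, T, T]
r1 m[wet→φ1] = [T, T, T, T]
r1 m[wet→φ2] = [T, T, T, T]
r2 m[φ0→sun] = [T, T, T, T]
r2 m[φ0→cld] = [T, T, T, T]
r2 m[φ1→sun] = [T, T, T, T]
r2 m[φ1→wet] = [T, T, T, T]
r2 m[φ2→slip] = [T, F, T, T]
r2 m[φ2→wet] = [T, T, F, T]
r2 m[φ3→sun] = [T, T, T, T]
r2 m[φ3→rain] = [T, T, T, T]
r2 m[φ4→cld] = [T, T, F, T]
r2 m[sun→φ0] = [T, T, T, T]
r2 m[sun→φ1] = [T, T, T, T]
r2 m[sun→φ3] = [T, T, T, T]
r2 m[cld→φ0] = [T, T, F, T]
r2 m[cld→φ4] = [T, T, T, T]
r2 m[rain→φ3] = [T, T, T, T]
r2 m[slip→φ2] = [T, T, T, T]
r2 m[wet→φ1] = [T, T, F, T]
r2 m[wet→φ2] = [T, T, T, T]
r3 m[φ0→sun] = [T, T, T, T]
r3 m[φ0→cld] = [T, T, T, T]
r3 m[φ1→sun] = [T, T, T, T]
r3 m[φ1→wet] = [T, T, T, T]
r3 m[φ2→slip] = [T, F, T, T]
r3 m[φ2→wet] = [T, T, F, T]
r3 m[φ3→sun] = [T, T, T, T]
r3 m[φ3→rain] = [T, T, T, T]
r3 m[φ4→cld] = [T, T, F, T]
r3 m[sun→φ0] = [T, T, T, T]
r3 m[sun→φ1] = [T, T, T, T]
r3 m[sun→φ3] = [T, T, T, T]
r3 m[cld→φ0] = [T, T, F, T]
r3 m[cld→φ4] = [T, T, T, T]
r3 m[rain→φ3] = [T, T, T, T]
r3 m[slip→φ2] = [T, T, T, T]
r3 m[wet→φ1] = [T, T, F, T]
r3 m[wet→φ2] = [T, T, T, T]
fixed point reached at round 3
b[cld] = ⊗ incoming = [T, T, F, T]

b[cld] = [T, T, F, T]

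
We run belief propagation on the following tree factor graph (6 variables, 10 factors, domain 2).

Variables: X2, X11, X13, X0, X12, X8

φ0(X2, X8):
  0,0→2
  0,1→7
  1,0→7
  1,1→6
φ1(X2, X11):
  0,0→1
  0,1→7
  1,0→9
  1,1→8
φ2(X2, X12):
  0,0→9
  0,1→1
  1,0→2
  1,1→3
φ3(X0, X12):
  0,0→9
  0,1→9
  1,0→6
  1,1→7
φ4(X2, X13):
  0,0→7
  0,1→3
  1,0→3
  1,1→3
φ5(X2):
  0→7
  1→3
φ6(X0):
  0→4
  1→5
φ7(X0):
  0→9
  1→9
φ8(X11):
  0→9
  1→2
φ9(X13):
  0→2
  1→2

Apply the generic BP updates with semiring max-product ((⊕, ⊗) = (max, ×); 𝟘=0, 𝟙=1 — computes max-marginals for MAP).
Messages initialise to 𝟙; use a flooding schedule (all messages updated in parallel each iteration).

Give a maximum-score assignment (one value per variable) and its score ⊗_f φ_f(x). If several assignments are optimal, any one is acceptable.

init: all messages = 𝟙 over 2 values
r1 m[φ0→X2] = [7, 7]
r1 m[φ0→X8] = [7, 7]
r1 m[φ1→X2] = [7, 9]
r1 m[φ1→X11] = [9, 8]
r1 m[φ2→X2] = [9, 3]
r1 m[φ2→X12] = [9, 3]
r1 m[φ3→X0] = [9, 7]
r1 m[φ3→X12] = [9, 9]
r1 m[φ4→X2] = [7, 3]
r1 m[φ4→X13] = [7, 3]
r1 m[φ5→X2] = [7, 3]
r1 m[φ6→X0] = [4, 5]
r1 m[φ7→X0] = [9, 9]
r1 m[φ8→X11] = [9, 2]
r1 m[φ9→X13] = [2, 2]
r1 m[X2→φ0] = [1, 1]
r1 m[X2→φ1] = [1, 1]
r1 m[X2→φ2] = [1, 1]
r1 m[X2→φ4] = [1, 1]
r1 m[X2→φ5] = [1, 1]
r1 m[X11→φ1] = [1, 1]
r1 m[X11→φ8] = [1, 1]
r1 m[X13→φ4] = [1, 1]
r1 m[X13→φ9] = [1, 1]
r1 m[X0→φ3] = [1, 1]
r1 m[X0→φ6] = [1, 1]
r1 m[X0→φ7] = [1, 1]
r1 m[X12→φ2] = [1, 1]
r1 m[X12→φ3] = [1, 1]
r1 m[X8→φ0] = [1, 1]
r2 m[φ0→X2] = [7, 7]
r2 m[φ0→X8] = [7, 7]
r2 m[φ1→X2] = [7, 9]
r2 m[φ1→X11] = [9, 8]
r2 m[φ2→X2] = [9, 3]
r2 m[φ2→X12] = [9, 3]
r2 m[φ3→X0] = [9, 7]
r2 m[φ3→X12] = [9, 9]
r2 m[φ4→X2] = [7, 3]
r2 m[φ4→X13] = [7, 3]
r2 m[φ5→X2] = [7, 3]
r2 m[φ6→X0] = [4, 5]
r2 m[φ7→X0] = [9, 9]
r2 m[φ8→X11] = [9, 2]
r2 m[φ9→X13] = [2, 2]
r2 m[X2→φ0] = [3087, 243]
r2 m[X2→φ1] = [3087, 189]
r2 m[X2→φ2] = [2401, 567]
r2 m[X2→φ4] = [3087, 567]
r2 m[X2→φ5] = [3087, 567]
r2 m[X11→φ1] = [9, 2]
r2 m[X11→φ8] = [9, 8]
r2 m[X13→φ4] = [2, 2]
r2 m[X13→φ9] = [7, 3]
r2 m[X0→φ3] = [36, 45]
r2 m[X0→φ6] = [81, 63]
r2 m[X0→φ7] = [36, 35]
r2 m[X12→φ2] = [9, 9]
r2 m[X12→φ3] = [9, 3]
r2 m[X8→φ0] = [1, 1]
r3 m[φ0→X2] = [7, 7]
r3 m[φ0→X8] = [6174, 21609]
r3 m[φ1→X2] = [14, 81]
r3 m[φ1→X11] = [3087, 21609]
r3 m[φ2→X2] = [81, 27]
r3 m[φ2→X12] = [21609, 2401]
r3 m[φ3→X0] = [81, 54]
r3 m[φ3→X12] = [324, 324]
r3 m[φ4→X2] = [14, 6]
r3 m[φ4→X13] = [21609, 9261]
r3 m[φ5→X2] = [7, 3]
r3 m[φ6→X0] = [4, 5]
r3 m[φ7→X0] = [9, 9]
r3 m[φ8→X11] = [9, 2]
r3 m[φ9→X13] = [2, 2]
r3 m[X2→φ0] = [3087, 243]
r3 m[X2→φ1] = [3087, 189]
r3 m[X2→φ2] = [2401, 567]
r3 m[X2→φ4] = [3087, 567]
r3 m[X2→φ5] = [3087, 567]
r3 m[X11→φ1] = [9, 2]
r3 m[X11→φ8] = [9, 8]
r3 m[X13→φ4] = [2, 2]
r3 m[X13→φ9] = [7, 3]
r3 m[X0→φ3] = [36, 45]
r3 m[X0→φ6] = [81, 63]
r3 m[X0→φ7] = [36, 35]
r3 m[X12→φ2] = [9, 9]
r3 m[X12→φ3] = [9, 3]
r3 m[X8→φ0] = [1, 1]
r4 m[φ0→X2] = [7, 7]
r4 m[φ0→X8] = [6174, 21609]
r4 m[φ1→X2] = [14, 81]
r4 m[φ1→X11] = [3087, 21609]
r4 m[φ2→X2] = [81, 27]
r4 m[φ2→X12] = [21609, 2401]
r4 m[φ3→X0] = [81, 54]
r4 m[φ3→X12] = [324, 324]
r4 m[φ4→X2] = [14, 6]
r4 m[φ4→X13] = [21609, 9261]
r4 m[φ5→X2] = [7, 3]
r4 m[φ6→X0] = [4, 5]
r4 m[φ7→X0] = [9, 9]
r4 m[φ8→X11] = [9, 2]
r4 m[φ9→X13] = [2, 2]
r4 m[X2→φ0] = [111132, 39366]
r4 m[X2→φ1] = [55566, 3402]
r4 m[X2→φ2] = [9604, 10206]
r4 m[X2→φ4] = [55566, 45927]
r4 m[X2→φ5] = [111132, 91854]
r4 m[X11→φ1] = [9, 2]
r4 m[X11→φ8] = [3087, 21609]
r4 m[X13→φ4] = [2, 2]
r4 m[X13→φ9] = [21609, 9261]
r4 m[X0→φ3] = [36, 45]
r4 m[X0→φ6] = [729, 486]
r4 m[X0→φ7] = [324, 270]
r4 m[X12→φ2] = [324, 324]
r4 m[X12→φ3] = [21609, 2401]
r4 m[X8→φ0] = [1, 1]
r5 m[φ0→X2] = [7, 7]
r5 m[φ0→X8] = [275562, 777924]
r5 m[φ1→X2] = [14, 81]
r5 m[φ1→X11] = [55566, 388962]
r5 m[φ2→X2] = [2916, 972]
r5 m[φ2→X12] = [86436, 30618]
r5 m[φ3→X0] = [194481, 129654]
r5 m[φ3→X12] = [324, 324]
r5 m[φ4→X2] = [14, 6]
r5 m[φ4→X13] = [388962, 166698]
r5 m[φ5→X2] = [7, 3]
r5 m[φ6→X0] = [4, 5]
r5 m[φ7→X0] = [9, 9]
r5 m[φ8→X11] = [9, 2]
r5 m[φ9→X13] = [2, 2]
r5 m[X2→φ0] = [111132, 39366]
r5 m[X2→φ1] = [55566, 3402]
r5 m[X2→φ2] = [9604, 10206]
r5 m[X2→φ4] = [55566, 45927]
r5 m[X2→φ5] = [111132, 91854]
r5 m[X11→φ1] = [9, 2]
r5 m[X11→φ8] = [3087, 21609]
r5 m[X13→φ4] = [2, 2]
r5 m[X13→φ9] = [21609, 9261]
r5 m[X0→φ3] = [36, 45]
r5 m[X0→φ6] = [729, 486]
r5 m[X0→φ7] = [324, 270]
r5 m[X12→φ2] = [324, 324]
r5 m[X12→φ3] = [21609, 2401]
r5 m[X8→φ0] = [1, 1]
r6 m[φ0→X2] = [7, 7]
r6 m[φ0→X8] = [275562, 777924]
r6 m[φ1→X2] = [14, 81]
r6 m[φ1→X11] = [55566, 388962]
r6 m[φ2→X2] = [2916, 972]
r6 m[φ2→X12] = [86436, 30618]
r6 m[φ3→X0] = [194481, 129654]
r6 m[φ3→X12] = [324, 324]
r6 m[φ4→X2] = [14, 6]
r6 m[φ4→X13] = [388962, 166698]
r6 m[φ5→X2] = [7, 3]
r6 m[φ6→X0] = [4, 5]
r6 m[φ7→X0] = [9, 9]
r6 m[φ8→X11] = [9, 2]
r6 m[φ9→X13] = [2, 2]
r6 m[X2→φ0] = [4000752, 1417176]
r6 m[X2→φ1] = [2000376, 122472]
r6 m[X2→φ2] = [9604, 10206]
r6 m[X2→φ4] = [2000376, 1653372]
r6 m[X2→φ5] = [4000752, 3306744]
r6 m[X11→φ1] = [9, 2]
r6 m[X11→φ8] = [55566, 388962]
r6 m[X13→φ4] = [2, 2]
r6 m[X13→φ9] = [388962, 166698]
r6 m[X0→φ3] = [36, 45]
r6 m[X0→φ6] = [1750329, 1166886]
r6 m[X0→φ7] = [777924, 648270]
r6 m[X12→φ2] = [324, 324]
r6 m[X12→φ3] = [86436, 30618]
r6 m[X8→φ0] = [1, 1]
r7 m[φ0→X2] = [7, 7]
r7 m[φ0→X8] = [9920232, 28005264]
r7 m[φ1→X2] = [14, 81]
r7 m[φ1→X11] = [2000376, 14002632]
r7 m[φ2→X2] = [2916, 972]
r7 m[φ2→X12] = [86436, 30618]
r7 m[φ3→X0] = [777924, 518616]
r7 m[φ3→X12] = [324, 324]
r7 m[φ4→X2] = [14, 6]
r7 m[φ4→X13] = [14002632, 6001128]
r7 m[φ5→X2] = [7, 3]
r7 m[φ6→X0] = [4, 5]
r7 m[φ7→X0] = [9, 9]
r7 m[φ8→X11] = [9, 2]
r7 m[φ9→X13] = [2, 2]
r7 m[X2→φ0] = [4000752, 1417176]
r7 m[X2→φ1] = [2000376, 122472]
r7 m[X2→φ2] = [9604, 10206]
r7 m[X2→φ4] = [2000376, 1653372]
r7 m[X2→φ5] = [4000752, 3306744]
r7 m[X11→φ1] = [9, 2]
r7 m[X11→φ8] = [55566, 388962]
r7 m[X13→φ4] = [2, 2]
r7 m[X13→φ9] = [388962, 166698]
r7 m[X0→φ3] = [36, 45]
r7 m[X0→φ6] = [1750329, 1166886]
r7 m[X0→φ7] = [777924, 648270]
r7 m[X12→φ2] = [324, 324]
r7 m[X12→φ3] = [86436, 30618]
r7 m[X8→φ0] = [1, 1]
r8 m[φ0→X2] = [7, 7]
r8 m[φ0→X8] = [9920232, 28005264]
r8 m[φ1→X2] = [14, 81]
r8 m[φ1→X11] = [2000376, 14002632]
r8 m[φ2→X2] = [2916, 972]
r8 m[φ2→X12] = [86436, 30618]
r8 m[φ3→X0] = [777924, 518616]
r8 m[φ3→X12] = [324, 324]
r8 m[φ4→X2] = [14, 6]
r8 m[φ4→X13] = [14002632, 6001128]
r8 m[φ5→X2] = [7, 3]
r8 m[φ6→X0] = [4, 5]
r8 m[φ7→X0] = [9, 9]
r8 m[φ8→X11] = [9, 2]
r8 m[φ9→X13] = [2, 2]
r8 m[X2→φ0] = [4000752, 1417176]
r8 m[X2→φ1] = [2000376, 122472]
r8 m[X2→φ2] = [9604, 10206]
r8 m[X2→φ4] = [2000376, 1653372]
r8 m[X2→φ5] = [4000752, 3306744]
r8 m[X11→φ1] = [9, 2]
r8 m[X11→φ8] = [2000376, 14002632]
r8 m[X13→φ4] = [2, 2]
r8 m[X13→φ9] = [14002632, 6001128]
r8 m[X0→φ3] = [36, 45]
r8 m[X0→φ6] = [7001316, 4667544]
r8 m[X0→φ7] = [3111696, 2593080]
r8 m[X12→φ2] = [324, 324]
r8 m[X12→φ3] = [86436, 30618]
r8 m[X8→φ0] = [1, 1]
r9 m[φ0→X2] = [7, 7]
r9 m[φ0→X8] = [9920232, 28005264]
r9 m[φ1→X2] = [14, 81]
r9 m[φ1→X11] = [2000376, 14002632]
r9 m[φ2→X2] = [2916, 972]
r9 m[φ2→X12] = [86436, 30618]
r9 m[φ3→X0] = [777924, 518616]
r9 m[φ3→X12] = [324, 324]
r9 m[φ4→X2] = [14, 6]
r9 m[φ4→X13] = [14002632, 6001128]
r9 m[φ5→X2] = [7, 3]
r9 m[φ6→X0] = [4, 5]
r9 m[φ7→X0] = [9, 9]
r9 m[φ8→X11] = [9, 2]
r9 m[φ9→X13] = [2, 2]
r9 m[X2→φ0] = [4000752, 1417176]
r9 m[X2→φ1] = [2000376, 122472]
r9 m[X2→φ2] = [9604, 10206]
r9 m[X2→φ4] = [2000376, 1653372]
r9 m[X2→φ5] = [4000752, 3306744]
r9 m[X11→φ1] = [9, 2]
r9 m[X11→φ8] = [2000376, 14002632]
r9 m[X13→φ4] = [2, 2]
r9 m[X13→φ9] = [14002632, 6001128]
r9 m[X0→φ3] = [36, 45]
r9 m[X0→φ6] = [7001316, 4667544]
r9 m[X0→φ7] = [3111696, 2593080]
r9 m[X12→φ2] = [324, 324]
r9 m[X12→φ3] = [86436, 30618]
r9 m[X8→φ0] = [1, 1]
fixed point reached at round 9
traceback from X2: (X2=0, X11=1, X13=0, X0=0, X12=0, X8=1), score=28005264

assignment: (X2=0, X11=1, X13=0, X0=0, X12=0, X8=1); score = 28005264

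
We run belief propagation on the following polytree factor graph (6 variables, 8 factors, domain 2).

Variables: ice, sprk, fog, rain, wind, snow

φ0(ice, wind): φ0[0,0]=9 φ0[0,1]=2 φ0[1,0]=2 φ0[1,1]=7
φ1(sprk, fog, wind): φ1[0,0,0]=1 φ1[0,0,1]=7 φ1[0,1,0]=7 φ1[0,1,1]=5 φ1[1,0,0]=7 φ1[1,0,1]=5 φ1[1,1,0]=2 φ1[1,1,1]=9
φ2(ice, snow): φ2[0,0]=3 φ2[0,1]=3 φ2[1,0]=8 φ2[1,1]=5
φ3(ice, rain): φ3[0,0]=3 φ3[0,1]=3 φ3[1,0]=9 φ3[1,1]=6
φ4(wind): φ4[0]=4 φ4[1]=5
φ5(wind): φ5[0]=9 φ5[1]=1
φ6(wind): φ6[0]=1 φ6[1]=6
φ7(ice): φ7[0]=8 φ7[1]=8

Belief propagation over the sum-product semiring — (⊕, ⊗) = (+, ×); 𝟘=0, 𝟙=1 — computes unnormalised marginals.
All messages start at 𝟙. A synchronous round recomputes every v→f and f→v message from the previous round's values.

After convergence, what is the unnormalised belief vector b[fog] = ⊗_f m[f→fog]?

b[fog] = [5783616, 6679008]

init: all messages = 𝟙 over 2 values
r1 m[φ0→ice] = [11, 9]
r1 m[φ0→wind] = [11, 9]
r1 m[φ1→sprk] = [20, 23]
r1 m[φ1→fog] = [20, 23]
r1 m[φ1→wind] = [17, 26]
r1 m[φ2→ice] = [6, 13]
r1 m[φ2→snow] = [11, 8]
r1 m[φ3→ice] = [6, 15]
r1 m[φ3→rain] = [12, 9]
r1 m[φ4→wind] = [4, 5]
r1 m[φ5→wind] = [9, 1]
r1 m[φ6→wind] = [1, 6]
r1 m[φ7→ice] = [8, 8]
r1 m[ice→φ0] = [1, 1]
r1 m[ice→φ2] = [1, 1]
r1 m[ice→φ3] = [1, 1]
r1 m[ice→φ7] = [1, 1]
r1 m[sprk→φ1] = [1, 1]
r1 m[fog→φ1] = [1, 1]
r1 m[rain→φ3] = [1, 1]
r1 m[wind→φ0] = [1, 1]
r1 m[wind→φ1] = [1, 1]
r1 m[wind→φ4] = [1, 1]
r1 m[wind→φ5] = [1, 1]
r1 m[wind→φ6] = [1, 1]
r1 m[snow→φ2] = [1, 1]
r2 m[φ0→ice] = [11, 9]
r2 m[φ0→wind] = [11, 9]
r2 m[φ1→sprk] = [20, 23]
r2 m[φ1→fog] = [20, 23]
r2 m[φ1→wind] = [17, 26]
r2 m[φ2→ice] = [6, 13]
r2 m[φ2→snow] = [11, 8]
r2 m[φ3→ice] = [6, 15]
r2 m[φ3→rain] = [12, 9]
r2 m[φ4→wind] = [4, 5]
r2 m[φ5→wind] = [9, 1]
r2 m[φ6→wind] = [1, 6]
r2 m[φ7→ice] = [8, 8]
r2 m[ice→φ0] = [288, 1560]
r2 m[ice→φ2] = [528, 1080]
r2 m[ice→φ3] = [528, 936]
r2 m[ice→φ7] = [396, 1755]
r2 m[sprk→φ1] = [1, 1]
r2 m[fog→φ1] = [1, 1]
r2 m[rain→φ3] = [1, 1]
r2 m[wind→φ0] = [612, 780]
r2 m[wind→φ1] = [396, 270]
r2 m[wind→φ4] = [1683, 1404]
r2 m[wind→φ5] = [748, 7020]
r2 m[wind→φ6] = [6732, 1170]
r2 m[snow→φ2] = [1, 1]
r3 m[φ0→ice] = [7068, 6684]
r3 m[φ0→wind] = [5712, 11496]
r3 m[φ1→sprk] = [6408, 7344]
r3 m[φ1→fog] = [6408, 7344]
r3 m[φ1→wind] = [17, 26]
r3 m[φ2→ice] = [6, 13]
r3 m[φ2→snow] = [10224, 6984]
r3 m[φ3→ice] = [6, 15]
r3 m[φ3→rain] = [10008, 7200]
r3 m[φ4→wind] = [4, 5]
r3 m[φ5→wind] = [9, 1]
r3 m[φ6→wind] = [1, 6]
r3 m[φ7→ice] = [8, 8]
r3 m[ice→φ0] = [288, 1560]
r3 m[ice→φ2] = [528, 1080]
r3 m[ice→φ3] = [528, 936]
r3 m[ice→φ7] = [396, 1755]
r3 m[sprk→φ1] = [1, 1]
r3 m[fog→φ1] = [1, 1]
r3 m[rain→φ3] = [1, 1]
r3 m[wind→φ0] = [612, 780]
r3 m[wind→φ1] = [396, 270]
r3 m[wind→φ4] = [1683, 1404]
r3 m[wind→φ5] = [748, 7020]
r3 m[wind→φ6] = [6732, 1170]
r3 m[snow→φ2] = [1, 1]
r4 m[φ0→ice] = [7068, 6684]
r4 m[φ0→wind] = [5712, 11496]
r4 m[φ1→sprk] = [6408, 7344]
r4 m[φ1→fog] = [6408, 7344]
r4 m[φ1→wind] = [17, 26]
r4 m[φ2→ice] = [6, 13]
r4 m[φ2→snow] = [10224, 6984]
r4 m[φ3→ice] = [6, 15]
r4 m[φ3→rain] = [10008, 7200]
r4 m[φ4→wind] = [4, 5]
r4 m[φ5→wind] = [9, 1]
r4 m[φ6→wind] = [1, 6]
r4 m[φ7→ice] = [8, 8]
r4 m[ice→φ0] = [288, 1560]
r4 m[ice→φ2] = [339264, 802080]
r4 m[ice→φ3] = [339264, 695136]
r4 m[ice→φ7] = [254448, 1303380]
r4 m[sprk→φ1] = [1, 1]
r4 m[fog→φ1] = [1, 1]
r4 m[rain→φ3] = [1, 1]
r4 m[wind→φ0] = [612, 780]
r4 m[wind→φ1] = [205632, 344880]
r4 m[wind→φ4] = [873936, 1793376]
r4 m[wind→φ5] = [388416, 8966880]
r4 m[wind→φ6] = [3495744, 1494480]
r4 m[snow→φ2] = [1, 1]
r5 m[φ0→ice] = [7068, 6684]
r5 m[φ0→wind] = [5712, 11496]
r5 m[φ1→sprk] = [5783616, 6679008]
r5 m[φ1→fog] = [5783616, 6679008]
r5 m[φ1→wind] = [17, 26]
r5 m[φ2→ice] = [6, 13]
r5 m[φ2→snow] = [7434432, 5028192]
r5 m[φ3→ice] = [6, 15]
r5 m[φ3→rain] = [7274016, 5188608]
r5 m[φ4→wind] = [4, 5]
r5 m[φ5→wind] = [9, 1]
r5 m[φ6→wind] = [1, 6]
r5 m[φ7→ice] = [8, 8]
r5 m[ice→φ0] = [288, 1560]
r5 m[ice→φ2] = [339264, 802080]
r5 m[ice→φ3] = [339264, 695136]
r5 m[ice→φ7] = [254448, 1303380]
r5 m[sprk→φ1] = [1, 1]
r5 m[fog→φ1] = [1, 1]
r5 m[rain→φ3] = [1, 1]
r5 m[wind→φ0] = [612, 780]
r5 m[wind→φ1] = [205632, 344880]
r5 m[wind→φ4] = [873936, 1793376]
r5 m[wind→φ5] = [388416, 8966880]
r5 m[wind→φ6] = [3495744, 1494480]
r5 m[snow→φ2] = [1, 1]
r6 m[φ0→ice] = [7068, 6684]
r6 m[φ0→wind] = [5712, 11496]
r6 m[φ1→sprk] = [5783616, 6679008]
r6 m[φ1→fog] = [5783616, 6679008]
r6 m[φ1→wind] = [17, 26]
r6 m[φ2→ice] = [6, 13]
r6 m[φ2→snow] = [7434432, 5028192]
r6 m[φ3→ice] = [6, 15]
r6 m[φ3→rain] = [7274016, 5188608]
r6 m[φ4→wind] = [4, 5]
r6 m[φ5→wind] = [9, 1]
r6 m[φ6→wind] = [1, 6]
r6 m[φ7→ice] = [8, 8]
r6 m[ice→φ0] = [288, 1560]
r6 m[ice→φ2] = [339264, 802080]
r6 m[ice→φ3] = [339264, 695136]
r6 m[ice→φ7] = [254448, 1303380]
r6 m[sprk→φ1] = [1, 1]
r6 m[fog→φ1] = [1, 1]
r6 m[rain→φ3] = [1, 1]
r6 m[wind→φ0] = [612, 780]
r6 m[wind→φ1] = [205632, 344880]
r6 m[wind→φ4] = [873936, 1793376]
r6 m[wind→φ5] = [388416, 8966880]
r6 m[wind→φ6] = [3495744, 1494480]
r6 m[snow→φ2] = [1, 1]
fixed point reached at round 6
b[fog] = ⊗ incoming = [5783616, 6679008]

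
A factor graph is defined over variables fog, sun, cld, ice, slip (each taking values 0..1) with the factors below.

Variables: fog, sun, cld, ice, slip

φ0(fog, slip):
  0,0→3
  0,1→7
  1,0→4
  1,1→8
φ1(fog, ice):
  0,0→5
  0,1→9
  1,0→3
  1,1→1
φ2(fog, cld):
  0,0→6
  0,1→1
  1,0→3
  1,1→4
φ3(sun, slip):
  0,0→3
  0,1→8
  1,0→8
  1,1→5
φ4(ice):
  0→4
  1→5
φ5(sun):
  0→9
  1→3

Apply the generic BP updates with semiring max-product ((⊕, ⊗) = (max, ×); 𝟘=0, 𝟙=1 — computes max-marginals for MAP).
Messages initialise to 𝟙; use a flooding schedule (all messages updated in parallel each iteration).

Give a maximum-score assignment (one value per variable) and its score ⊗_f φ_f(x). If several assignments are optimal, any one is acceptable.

init: all messages = 𝟙 over 2 values
r1 m[φ0→fog] = [7, 8]
r1 m[φ0→slip] = [4, 8]
r1 m[φ1→fog] = [9, 3]
r1 m[φ1→ice] = [5, 9]
r1 m[φ2→fog] = [6, 4]
r1 m[φ2→cld] = [6, 4]
r1 m[φ3→sun] = [8, 8]
r1 m[φ3→slip] = [8, 8]
r1 m[φ4→ice] = [4, 5]
r1 m[φ5→sun] = [9, 3]
r1 m[fog→φ0] = [1, 1]
r1 m[fog→φ1] = [1, 1]
r1 m[fog→φ2] = [1, 1]
r1 m[sun→φ3] = [1, 1]
r1 m[sun→φ5] = [1, 1]
r1 m[cld→φ2] = [1, 1]
r1 m[ice→φ1] = [1, 1]
r1 m[ice→φ4] = [1, 1]
r1 m[slip→φ0] = [1, 1]
r1 m[slip→φ3] = [1, 1]
r2 m[φ0→fog] = [7, 8]
r2 m[φ0→slip] = [4, 8]
r2 m[φ1→fog] = [9, 3]
r2 m[φ1→ice] = [5, 9]
r2 m[φ2→fog] = [6, 4]
r2 m[φ2→cld] = [6, 4]
r2 m[φ3→sun] = [8, 8]
r2 m[φ3→slip] = [8, 8]
r2 m[φ4→ice] = [4, 5]
r2 m[φ5→sun] = [9, 3]
r2 m[fog→φ0] = [54, 12]
r2 m[fog→φ1] = [42, 32]
r2 m[fog→φ2] = [63, 24]
r2 m[sun→φ3] = [9, 3]
r2 m[sun→φ5] = [8, 8]
r2 m[cld→φ2] = [1, 1]
r2 m[ice→φ1] = [4, 5]
r2 m[ice→φ4] = [5, 9]
r2 m[slip→φ0] = [8, 8]
r2 m[slip→φ3] = [4, 8]
r3 m[φ0→fog] = [56, 64]
r3 m[φ0→slip] = [162, 378]
r3 m[φ1→fog] = [45, 12]
r3 m[φ1→ice] = [210, 378]
r3 m[φ2→fog] = [6, 4]
r3 m[φ2→cld] = [378, 96]
r3 m[φ3→sun] = [64, 40]
r3 m[φ3→slip] = [27, 72]
r3 m[φ4→ice] = [4, 5]
r3 m[φ5→sun] = [9, 3]
r3 m[fog→φ0] = [54, 12]
r3 m[fog→φ1] = [42, 32]
r3 m[fog→φ2] = [63, 24]
r3 m[sun→φ3] = [9, 3]
r3 m[sun→φ5] = [8, 8]
r3 m[cld→φ2] = [1, 1]
r3 m[ice→φ1] = [4, 5]
r3 m[ice→φ4] = [5, 9]
r3 m[slip→φ0] = [8, 8]
r3 m[slip→φ3] = [4, 8]
r4 m[φ0→fog] = [56, 64]
r4 m[φ0→slip] = [162, 378]
r4 m[φ1→fog] = [45, 12]
r4 m[φ1→ice] = [210, 378]
r4 m[φ2→fog] = [6, 4]
r4 m[φ2→cld] = [378, 96]
r4 m[φ3→sun] = [64, 40]
r4 m[φ3→slip] = [27, 72]
r4 m[φ4→ice] = [4, 5]
r4 m[φ5→sun] = [9, 3]
r4 m[fog→φ0] = [270, 48]
r4 m[fog→φ1] = [336, 256]
r4 m[fog→φ2] = [2520, 768]
r4 m[sun→φ3] = [9, 3]
r4 m[sun→φ5] = [64, 40]
r4 m[cld→φ2] = [1, 1]
r4 m[ice→φ1] = [4, 5]
r4 m[ice→φ4] = [210, 378]
r4 m[slip→φ0] = [27, 72]
r4 m[slip→φ3] = [162, 378]
r5 m[φ0→fog] = [504, 576]
r5 m[φ0→slip] = [810, 1890]
r5 m[φ1→fog] = [45, 12]
r5 m[φ1→ice] = [1680, 3024]
r5 m[φ2→fog] = [6, 4]
r5 m[φ2→cld] = [15120, 3072]
r5 m[φ3→sun] = [3024, 1890]
r5 m[φ3→slip] = [27, 72]
r5 m[φ4→ice] = [4, 5]
r5 m[φ5→sun] = [9, 3]
r5 m[fog→φ0] = [270, 48]
r5 m[fog→φ1] = [336, 256]
r5 m[fog→φ2] = [2520, 768]
r5 m[sun→φ3] = [9, 3]
r5 m[sun→φ5] = [64, 40]
r5 m[cld→φ2] = [1, 1]
r5 m[ice→φ1] = [4, 5]
r5 m[ice→φ4] = [210, 378]
r5 m[slip→φ0] = [27, 72]
r5 m[slip→φ3] = [162, 378]
r6 m[φ0→fog] = [504, 576]
r6 m[φ0→slip] = [810, 1890]
r6 m[φ1→fog] = [45, 12]
r6 m[φ1→ice] = [1680, 3024]
r6 m[φ2→fog] = [6, 4]
r6 m[φ2→cld] = [15120, 3072]
r6 m[φ3→sun] = [3024, 1890]
r6 m[φ3→slip] = [27, 72]
r6 m[φ4→ice] = [4, 5]
r6 m[φ5→sun] = [9, 3]
r6 m[fog→φ0] = [270, 48]
r6 m[fog→φ1] = [3024, 2304]
r6 m[fog→φ2] = [22680, 6912]
r6 m[sun→φ3] = [9, 3]
r6 m[sun→φ5] = [3024, 1890]
r6 m[cld→φ2] = [1, 1]
r6 m[ice→φ1] = [4, 5]
r6 m[ice→φ4] = [1680, 3024]
r6 m[slip→φ0] = [27, 72]
r6 m[slip→φ3] = [810, 1890]
r7 m[φ0→fog] = [504, 576]
r7 m[φ0→slip] = [810, 1890]
r7 m[φ1→fog] = [45, 12]
r7 m[φ1→ice] = [15120, 27216]
r7 m[φ2→fog] = [6, 4]
r7 m[φ2→cld] = [136080, 27648]
r7 m[φ3→sun] = [15120, 9450]
r7 m[φ3→slip] = [27, 72]
r7 m[φ4→ice] = [4, 5]
r7 m[φ5→sun] = [9, 3]
r7 m[fog→φ0] = [270, 48]
r7 m[fog→φ1] = [3024, 2304]
r7 m[fog→φ2] = [22680, 6912]
r7 m[sun→φ3] = [9, 3]
r7 m[sun→φ5] = [3024, 1890]
r7 m[cld→φ2] = [1, 1]
r7 m[ice→φ1] = [4, 5]
r7 m[ice→φ4] = [1680, 3024]
r7 m[slip→φ0] = [27, 72]
r7 m[slip→φ3] = [810, 1890]
r8 m[φ0→fog] = [504, 576]
r8 m[φ0→slip] = [810, 1890]
r8 m[φ1→fog] = [45, 12]
r8 m[φ1→ice] = [15120, 27216]
r8 m[φ2→fog] = [6, 4]
r8 m[φ2→cld] = [136080, 27648]
r8 m[φ3→sun] = [15120, 9450]
r8 m[φ3→slip] = [27, 72]
r8 m[φ4→ice] = [4, 5]
r8 m[φ5→sun] = [9, 3]
r8 m[fog→φ0] = [270, 48]
r8 m[fog→φ1] = [3024, 2304]
r8 m[fog→φ2] = [22680, 6912]
r8 m[sun→φ3] = [9, 3]
r8 m[sun→φ5] = [15120, 9450]
r8 m[cld→φ2] = [1, 1]
r8 m[ice→φ1] = [4, 5]
r8 m[ice→φ4] = [15120, 27216]
r8 m[slip→φ0] = [27, 72]
r8 m[slip→φ3] = [810, 1890]
r9 m[φ0→fog] = [504, 576]
r9 m[φ0→slip] = [810, 1890]
r9 m[φ1→fog] = [45, 12]
r9 m[φ1→ice] = [15120, 27216]
r9 m[φ2→fog] = [6, 4]
r9 m[φ2→cld] = [136080, 27648]
r9 m[φ3→sun] = [15120, 9450]
r9 m[φ3→slip] = [27, 72]
r9 m[φ4→ice] = [4, 5]
r9 m[φ5→sun] = [9, 3]
r9 m[fog→φ0] = [270, 48]
r9 m[fog→φ1] = [3024, 2304]
r9 m[fog→φ2] = [22680, 6912]
r9 m[sun→φ3] = [9, 3]
r9 m[sun→φ5] = [15120, 9450]
r9 m[cld→φ2] = [1, 1]
r9 m[ice→φ1] = [4, 5]
r9 m[ice→φ4] = [15120, 27216]
r9 m[slip→φ0] = [27, 72]
r9 m[slip→φ3] = [810, 1890]
fixed point reached at round 9
traceback from fog: (fog=0, sun=0, cld=0, ice=1, slip=1), score=136080

assignment: (fog=0, sun=0, cld=0, ice=1, slip=1); score = 136080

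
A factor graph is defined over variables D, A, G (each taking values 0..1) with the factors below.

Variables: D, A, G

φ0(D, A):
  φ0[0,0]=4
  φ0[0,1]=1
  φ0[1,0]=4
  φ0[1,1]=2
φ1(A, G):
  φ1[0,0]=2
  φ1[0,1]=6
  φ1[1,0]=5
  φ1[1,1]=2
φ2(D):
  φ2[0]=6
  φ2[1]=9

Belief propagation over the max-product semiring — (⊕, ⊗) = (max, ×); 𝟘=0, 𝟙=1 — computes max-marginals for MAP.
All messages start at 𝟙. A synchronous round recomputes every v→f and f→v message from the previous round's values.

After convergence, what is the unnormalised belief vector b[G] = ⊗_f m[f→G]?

b[G] = [90, 216]

init: all messages = 𝟙 over 2 values
r1 m[φ0→D] = [4, 4]
r1 m[φ0→A] = [4, 2]
r1 m[φ1→A] = [6, 5]
r1 m[φ1→G] = [5, 6]
r1 m[φ2→D] = [6, 9]
r1 m[D→φ0] = [1, 1]
r1 m[D→φ2] = [1, 1]
r1 m[A→φ0] = [1, 1]
r1 m[A→φ1] = [1, 1]
r1 m[G→φ1] = [1, 1]
r2 m[φ0→D] = [4, 4]
r2 m[φ0→A] = [4, 2]
r2 m[φ1→A] = [6, 5]
r2 m[φ1→G] = [5, 6]
r2 m[φ2→D] = [6, 9]
r2 m[D→φ0] = [6, 9]
r2 m[D→φ2] = [4, 4]
r2 m[A→φ0] = [6, 5]
r2 m[A→φ1] = [4, 2]
r2 m[G→φ1] = [1, 1]
r3 m[φ0→D] = [24, 24]
r3 m[φ0→A] = [36, 18]
r3 m[φ1→A] = [6, 5]
r3 m[φ1→G] = [10, 24]
r3 m[φ2→D] = [6, 9]
r3 m[D→φ0] = [6, 9]
r3 m[D→φ2] = [4, 4]
r3 m[A→φ0] = [6, 5]
r3 m[A→φ1] = [4, 2]
r3 m[G→φ1] = [1, 1]
r4 m[φ0→D] = [24, 24]
r4 m[φ0→A] = [36, 18]
r4 m[φ1→A] = [6, 5]
r4 m[φ1→G] = [10, 24]
r4 m[φ2→D] = [6, 9]
r4 m[D→φ0] = [6, 9]
r4 m[D→φ2] = [24, 24]
r4 m[A→φ0] = [6, 5]
r4 m[A→φ1] = [36, 18]
r4 m[G→φ1] = [1, 1]
r5 m[φ0→D] = [24, 24]
r5 m[φ0→A] = [36, 18]
r5 m[φ1→A] = [6, 5]
r5 m[φ1→G] = [90, 216]
r5 m[φ2→D] = [6, 9]
r5 m[D→φ0] = [6, 9]
r5 m[D→φ2] = [24, 24]
r5 m[A→φ0] = [6, 5]
r5 m[A→φ1] = [36, 18]
r5 m[G→φ1] = [1, 1]
r6 m[φ0→D] = [24, 24]
r6 m[φ0→A] = [36, 18]
r6 m[φ1→A] = [6, 5]
r6 m[φ1→G] = [90, 216]
r6 m[φ2→D] = [6, 9]
r6 m[D→φ0] = [6, 9]
r6 m[D→φ2] = [24, 24]
r6 m[A→φ0] = [6, 5]
r6 m[A→φ1] = [36, 18]
r6 m[G→φ1] = [1, 1]
fixed point reached at round 6
b[G] = ⊗ incoming = [90, 216]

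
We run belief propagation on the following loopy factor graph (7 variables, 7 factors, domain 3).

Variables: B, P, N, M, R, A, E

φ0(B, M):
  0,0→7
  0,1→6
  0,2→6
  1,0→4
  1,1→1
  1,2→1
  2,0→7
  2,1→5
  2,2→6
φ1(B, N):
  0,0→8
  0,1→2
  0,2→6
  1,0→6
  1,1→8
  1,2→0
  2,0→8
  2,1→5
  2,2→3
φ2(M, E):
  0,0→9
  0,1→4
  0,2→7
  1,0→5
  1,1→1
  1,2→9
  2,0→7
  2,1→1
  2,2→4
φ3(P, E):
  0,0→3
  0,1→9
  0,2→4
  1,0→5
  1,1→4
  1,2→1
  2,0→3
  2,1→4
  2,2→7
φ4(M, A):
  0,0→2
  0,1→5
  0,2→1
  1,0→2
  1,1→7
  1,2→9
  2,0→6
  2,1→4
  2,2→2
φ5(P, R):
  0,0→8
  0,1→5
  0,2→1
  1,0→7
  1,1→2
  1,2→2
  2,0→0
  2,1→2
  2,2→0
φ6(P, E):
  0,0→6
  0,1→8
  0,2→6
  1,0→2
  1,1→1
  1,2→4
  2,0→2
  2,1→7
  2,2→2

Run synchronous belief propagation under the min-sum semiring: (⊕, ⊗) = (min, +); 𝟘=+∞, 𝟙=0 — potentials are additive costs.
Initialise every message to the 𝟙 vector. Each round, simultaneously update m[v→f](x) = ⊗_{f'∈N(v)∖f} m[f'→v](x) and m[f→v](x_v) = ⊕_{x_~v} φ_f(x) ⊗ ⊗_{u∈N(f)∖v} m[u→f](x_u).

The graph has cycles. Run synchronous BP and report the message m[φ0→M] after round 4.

init: all messages = 𝟙 over 3 values
r1 m[φ0→B] = [6, 1, 5]
r1 m[φ0→M] = [4, 1, 1]
r1 m[φ1→B] = [2, 0, 3]
r1 m[φ1→N] = [6, 2, 0]
r1 m[φ2→M] = [4, 1, 1]
r1 m[φ2→E] = [5, 1, 4]
r1 m[φ3→P] = [3, 1, 3]
r1 m[φ3→E] = [3, 4, 1]
r1 m[φ4→M] = [1, 2, 2]
r1 m[φ4→A] = [2, 4, 1]
r1 m[φ5→P] = [1, 2, 0]
r1 m[φ5→R] = [0, 2, 0]
r1 m[φ6→P] = [6, 1, 2]
r1 m[φ6→E] = [2, 1, 2]
r1 m[B→φ0] = [0, 0, 0]
r1 m[B→φ1] = [0, 0, 0]
r1 m[P→φ3] = [0, 0, 0]
r1 m[P→φ5] = [0, 0, 0]
r1 m[P→φ6] = [0, 0, 0]
r1 m[N→φ1] = [0, 0, 0]
r1 m[M→φ0] = [0, 0, 0]
r1 m[M→φ2] = [0, 0, 0]
r1 m[M→φ4] = [0, 0, 0]
r1 m[R→φ5] = [0, 0, 0]
r1 m[A→φ4] = [0, 0, 0]
r1 m[E→φ2] = [0, 0, 0]
r1 m[E→φ3] = [0, 0, 0]
r1 m[E→φ6] = [0, 0, 0]
r2 m[φ0→B] = [6, 1, 5]
r2 m[φ0→M] = [4, 1, 1]
r2 m[φ1→B] = [2, 0, 3]
r2 m[φ1→N] = [6, 2, 0]
r2 m[φ2→M] = [4, 1, 1]
r2 m[φ2→E] = [5, 1, 4]
r2 m[φ3→P] = [3, 1, 3]
r2 m[φ3→E] = [3, 4, 1]
r2 m[φ4→M] = [1, 2, 2]
r2 m[φ4→A] = [2, 4, 1]
r2 m[φ5→P] = [1, 2, 0]
r2 m[φ5→R] = [0, 2, 0]
r2 m[φ6→P] = [6, 1, 2]
r2 m[φ6→E] = [2, 1, 2]
r2 m[B→φ0] = [2, 0, 3]
r2 m[B→φ1] = [6, 1, 5]
r2 m[P→φ3] = [7, 3, 2]
r2 m[P→φ5] = [9, 2, 5]
r2 m[P→φ6] = [4, 3, 3]
r2 m[N→φ1] = [0, 0, 0]
r2 m[M→φ0] = [5, 3, 3]
r2 m[M→φ2] = [5, 3, 3]
r2 m[M→φ4] = [8, 2, 2]
r2 m[R→φ5] = [0, 0, 0]
r2 m[A→φ4] = [0, 0, 0]
r2 m[E→φ2] = [5, 5, 3]
r2 m[E→φ3] = [7, 2, 6]
r2 m[E→φ6] = [8, 5, 5]
r3 m[φ0→B] = [9, 4, 8]
r3 m[φ0→M] = [4, 1, 1]
r3 m[φ1→B] = [2, 0, 3]
r3 m[φ1→N] = [7, 8, 1]
r3 m[φ2→M] = [9, 6, 6]
r3 m[φ2→E] = [8, 4, 7]
r3 m[φ3→P] = [10, 6, 6]
r3 m[φ3→E] = [5, 6, 4]
r3 m[φ4→M] = [1, 2, 2]
r3 m[φ4→A] = [4, 6, 4]
r3 m[φ5→P] = [1, 2, 0]
r3 m[φ5→R] = [5, 4, 4]
r3 m[φ6→P] = [11, 6, 7]
r3 m[φ6→E] = [5, 4, 5]
r3 m[B→φ0] = [2, 0, 3]
r3 m[B→φ1] = [6, 1, 5]
r3 m[P→φ3] = [7, 3, 2]
r3 m[P→φ5] = [9, 2, 5]
r3 m[P→φ6] = [4, 3, 3]
r3 m[N→φ1] = [0, 0, 0]
r3 m[M→φ0] = [5, 3, 3]
r3 m[M→φ2] = [5, 3, 3]
r3 m[M→φ4] = [8, 2, 2]
r3 m[R→φ5] = [0, 0, 0]
r3 m[A→φ4] = [0, 0, 0]
r3 m[E→φ2] = [5, 5, 3]
r3 m[E→φ3] = [7, 2, 6]
r3 m[E→φ6] = [8, 5, 5]
r4 m[φ0→B] = [9, 4, 8]
r4 m[φ0→M] = [4, 1, 1]
r4 m[φ1→B] = [2, 0, 3]
r4 m[φ1→N] = [7, 8, 1]
r4 m[φ2→M] = [9, 6, 6]
r4 m[φ2→E] = [8, 4, 7]
r4 m[φ3→P] = [10, 6, 6]
r4 m[φ3→E] = [5, 6, 4]
r4 m[φ4→M] = [1, 2, 2]
r4 m[φ4→A] = [4, 6, 4]
r4 m[φ5→P] = [1, 2, 0]
r4 m[φ5→R] = [5, 4, 4]
r4 m[φ6→P] = [11, 6, 7]
r4 m[φ6→E] = [5, 4, 5]
r4 m[B→φ0] = [2, 0, 3]
r4 m[B→φ1] = [9, 4, 8]
r4 m[P→φ3] = [12, 8, 7]
r4 m[P→φ5] = [21, 12, 13]
r4 m[P→φ6] = [11, 8, 6]
r4 m[N→φ1] = [0, 0, 0]
r4 m[M→φ0] = [10, 8, 8]
r4 m[M→φ2] = [5, 3, 3]
r4 m[M→φ4] = [13, 7, 7]
r4 m[R→φ5] = [0, 0, 0]
r4 m[A→φ4] = [0, 0, 0]
r4 m[E→φ2] = [10, 10, 9]
r4 m[E→φ3] = [13, 8, 12]
r4 m[E→φ6] = [13, 10, 11]

message @ round 4 = [4, 1, 1]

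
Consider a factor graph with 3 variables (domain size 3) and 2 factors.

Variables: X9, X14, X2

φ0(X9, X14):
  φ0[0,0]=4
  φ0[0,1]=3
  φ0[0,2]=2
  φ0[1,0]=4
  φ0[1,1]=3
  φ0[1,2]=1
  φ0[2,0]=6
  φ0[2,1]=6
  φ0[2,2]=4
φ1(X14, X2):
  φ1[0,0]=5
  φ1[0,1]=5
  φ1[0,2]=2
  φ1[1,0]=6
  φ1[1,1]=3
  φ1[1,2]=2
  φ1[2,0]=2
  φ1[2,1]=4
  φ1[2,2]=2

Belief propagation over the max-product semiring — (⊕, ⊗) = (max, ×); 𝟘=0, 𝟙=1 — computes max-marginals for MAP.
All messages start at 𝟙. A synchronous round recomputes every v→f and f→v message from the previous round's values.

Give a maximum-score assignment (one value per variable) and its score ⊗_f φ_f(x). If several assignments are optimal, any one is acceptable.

init: all messages = 𝟙 over 3 values
r1 m[φ0→X9] = [4, 4, 6]
r1 m[φ0→X14] = [6, 6, 4]
r1 m[φ1→X14] = [5, 6, 4]
r1 m[φ1→X2] = [6, 5, 2]
r1 m[X9→φ0] = [1, 1, 1]
r1 m[X14→φ0] = [1, 1, 1]
r1 m[X14→φ1] = [1, 1, 1]
r1 m[X2→φ1] = [1, 1, 1]
r2 m[φ0→X9] = [4, 4, 6]
r2 m[φ0→X14] = [6, 6, 4]
r2 m[φ1→X14] = [5, 6, 4]
r2 m[φ1→X2] = [6, 5, 2]
r2 m[X9→φ0] = [1, 1, 1]
r2 m[X14→φ0] = [5, 6, 4]
r2 m[X14→φ1] = [6, 6, 4]
r2 m[X2→φ1] = [1, 1, 1]
r3 m[φ0→X9] = [20, 20, 36]
r3 m[φ0→X14] = [6, 6, 4]
r3 m[φ1→X14] = [5, 6, 4]
r3 m[φ1→X2] = [36, 30, 12]
r3 m[X9→φ0] = [1, 1, 1]
r3 m[X14→φ0] = [5, 6, 4]
r3 m[X14→φ1] = [6, 6, 4]
r3 m[X2→φ1] = [1, 1, 1]
r4 m[φ0→X9] = [20, 20, 36]
r4 m[φ0→X14] = [6, 6, 4]
r4 m[φ1→X14] = [5, 6, 4]
r4 m[φ1→X2] = [36, 30, 12]
r4 m[X9→φ0] = [1, 1, 1]
r4 m[X14→φ0] = [5, 6, 4]
r4 m[X14→φ1] = [6, 6, 4]
r4 m[X2→φ1] = [1, 1, 1]
fixed point reached at round 4
traceback from X9: (X9=2, X14=1, X2=0), score=36

assignment: (X9=2, X14=1, X2=0); score = 36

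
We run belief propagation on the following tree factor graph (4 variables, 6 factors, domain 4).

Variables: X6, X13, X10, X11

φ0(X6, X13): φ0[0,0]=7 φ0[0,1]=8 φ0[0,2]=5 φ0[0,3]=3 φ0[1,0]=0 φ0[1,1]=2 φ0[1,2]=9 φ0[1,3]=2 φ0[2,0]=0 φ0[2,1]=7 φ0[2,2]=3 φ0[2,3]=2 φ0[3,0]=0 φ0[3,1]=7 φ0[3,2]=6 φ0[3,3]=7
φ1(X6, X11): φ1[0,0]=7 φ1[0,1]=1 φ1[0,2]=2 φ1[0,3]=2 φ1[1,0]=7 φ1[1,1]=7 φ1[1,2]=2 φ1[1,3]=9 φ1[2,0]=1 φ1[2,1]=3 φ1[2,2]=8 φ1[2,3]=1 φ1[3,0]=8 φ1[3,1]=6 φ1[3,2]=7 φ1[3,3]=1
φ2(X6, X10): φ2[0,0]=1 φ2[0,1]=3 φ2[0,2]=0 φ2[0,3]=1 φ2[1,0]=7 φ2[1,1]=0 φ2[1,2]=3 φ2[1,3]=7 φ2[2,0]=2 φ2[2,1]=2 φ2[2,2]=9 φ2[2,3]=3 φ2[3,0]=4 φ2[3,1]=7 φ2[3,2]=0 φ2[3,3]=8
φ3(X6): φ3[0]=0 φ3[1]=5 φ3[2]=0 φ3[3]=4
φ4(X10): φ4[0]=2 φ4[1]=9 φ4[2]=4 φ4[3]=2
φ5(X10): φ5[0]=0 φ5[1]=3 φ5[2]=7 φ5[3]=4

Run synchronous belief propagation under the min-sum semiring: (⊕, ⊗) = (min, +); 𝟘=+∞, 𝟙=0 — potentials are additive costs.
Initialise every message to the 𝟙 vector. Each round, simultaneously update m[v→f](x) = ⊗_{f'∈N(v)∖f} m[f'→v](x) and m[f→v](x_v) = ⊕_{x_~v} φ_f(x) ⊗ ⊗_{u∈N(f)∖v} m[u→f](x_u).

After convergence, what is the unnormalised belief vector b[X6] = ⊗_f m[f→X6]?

b[X6] = [7, 16, 5, 11]

init: all messages = 𝟙 over 4 values
r1 m[φ0→X6] = [3, 0, 0, 0]
r1 m[φ0→X13] = [0, 2, 3, 2]
r1 m[φ1→X6] = [1, 2, 1, 1]
r1 m[φ1→X11] = [1, 1, 2, 1]
r1 m[φ2→X6] = [0, 0, 2, 0]
r1 m[φ2→X10] = [1, 0, 0, 1]
r1 m[φ3→X6] = [0, 5, 0, 4]
r1 m[φ4→X10] = [2, 9, 4, 2]
r1 m[φ5→X10] = [0, 3, 7, 4]
r1 m[X6→φ0] = [0, 0, 0, 0]
r1 m[X6→φ1] = [0, 0, 0, 0]
r1 m[X6→φ2] = [0, 0, 0, 0]
r1 m[X6→φ3] = [0, 0, 0, 0]
r1 m[X13→φ0] = [0, 0, 0, 0]
r1 m[X10→φ2] = [0, 0, 0, 0]
r1 m[X10→φ4] = [0, 0, 0, 0]
r1 m[X10→φ5] = [0, 0, 0, 0]
r1 m[X11→φ1] = [0, 0, 0, 0]
r2 m[φ0→X6] = [3, 0, 0, 0]
r2 m[φ0→X13] = [0, 2, 3, 2]
r2 m[φ1→X6] = [1, 2, 1, 1]
r2 m[φ1→X11] = [1, 1, 2, 1]
r2 m[φ2→X6] = [0, 0, 2, 0]
r2 m[φ2→X10] = [1, 0, 0, 1]
r2 m[φ3→X6] = [0, 5, 0, 4]
r2 m[φ4→X10] = [2, 9, 4, 2]
r2 m[φ5→X10] = [0, 3, 7, 4]
r2 m[X6→φ0] = [1, 7, 3, 5]
r2 m[X6→φ1] = [3, 5, 2, 4]
r2 m[X6→φ2] = [4, 7, 1, 5]
r2 m[X6→φ3] = [4, 2, 3, 1]
r2 m[X13→φ0] = [0, 0, 0, 0]
r2 m[X10→φ2] = [2, 12, 11, 6]
r2 m[X10→φ4] = [1, 3, 7, 5]
r2 m[X10→φ5] = [3, 9, 4, 3]
r2 m[X11→φ1] = [0, 0, 0, 0]
r3 m[φ0→X6] = [3, 0, 0, 0]
r3 m[φ0→X13] = [3, 9, 6, 4]
r3 m[φ1→X6] = [1, 2, 1, 1]
r3 m[φ1→X11] = [3, 4, 5, 3]
r3 m[φ2→X6] = [3, 9, 4, 6]
r3 m[φ2→X10] = [3, 3, 4, 4]
r3 m[φ3→X6] = [0, 5, 0, 4]
r3 m[φ4→X10] = [2, 9, 4, 2]
r3 m[φ5→X10] = [0, 3, 7, 4]
r3 m[X6→φ0] = [1, 7, 3, 5]
r3 m[X6→φ1] = [3, 5, 2, 4]
r3 m[X6→φ2] = [4, 7, 1, 5]
r3 m[X6→φ3] = [4, 2, 3, 1]
r3 m[X13→φ0] = [0, 0, 0, 0]
r3 m[X10→φ2] = [2, 12, 11, 6]
r3 m[X10→φ4] = [1, 3, 7, 5]
r3 m[X10→φ5] = [3, 9, 4, 3]
r3 m[X11→φ1] = [0, 0, 0, 0]
r4 m[φ0→X6] = [3, 0, 0, 0]
r4 m[φ0→X13] = [3, 9, 6, 4]
r4 m[φ1→X6] = [1, 2, 1, 1]
r4 m[φ1→X11] = [3, 4, 5, 3]
r4 m[φ2→X6] = [3, 9, 4, 6]
r4 m[φ2→X10] = [3, 3, 4, 4]
r4 m[φ3→X6] = [0, 5, 0, 4]
r4 m[φ4→X10] = [2, 9, 4, 2]
r4 m[φ5→X10] = [0, 3, 7, 4]
r4 m[X6→φ0] = [4, 16, 5, 11]
r4 m[X6→φ1] = [6, 14, 4, 10]
r4 m[X6→φ2] = [4, 7, 1, 5]
r4 m[X6→φ3] = [7, 11, 5, 7]
r4 m[X13→φ0] = [0, 0, 0, 0]
r4 m[X10→φ2] = [2, 12, 11, 6]
r4 m[X10→φ4] = [3, 6, 11, 8]
r4 m[X10→φ5] = [5, 12, 8, 6]
r4 m[X11→φ1] = [0, 0, 0, 0]
r5 m[φ0→X6] = [3, 0, 0, 0]
r5 m[φ0→X13] = [5, 12, 8, 7]
r5 m[φ1→X6] = [1, 2, 1, 1]
r5 m[φ1→X11] = [5, 7, 8, 5]
r5 m[φ2→X6] = [3, 9, 4, 6]
r5 m[φ2→X10] = [3, 3, 4, 4]
r5 m[φ3→X6] = [0, 5, 0, 4]
r5 m[φ4→X10] = [2, 9, 4, 2]
r5 m[φ5→X10] = [0, 3, 7, 4]
r5 m[X6→φ0] = [4, 16, 5, 11]
r5 m[X6→φ1] = [6, 14, 4, 10]
r5 m[X6→φ2] = [4, 7, 1, 5]
r5 m[X6→φ3] = [7, 11, 5, 7]
r5 m[X13→φ0] = [0, 0, 0, 0]
r5 m[X10→φ2] = [2, 12, 11, 6]
r5 m[X10→φ4] = [3, 6, 11, 8]
r5 m[X10→φ5] = [5, 12, 8, 6]
r5 m[X11→φ1] = [0, 0, 0, 0]
r6 m[φ0→X6] = [3, 0, 0, 0]
r6 m[φ0→X13] = [5, 12, 8, 7]
r6 m[φ1→X6] = [1, 2, 1, 1]
r6 m[φ1→X11] = [5, 7, 8, 5]
r6 m[φ2→X6] = [3, 9, 4, 6]
r6 m[φ2→X10] = [3, 3, 4, 4]
r6 m[φ3→X6] = [0, 5, 0, 4]
r6 m[φ4→X10] = [2, 9, 4, 2]
r6 m[φ5→X10] = [0, 3, 7, 4]
r6 m[X6→φ0] = [4, 16, 5, 11]
r6 m[X6→φ1] = [6, 14, 4, 10]
r6 m[X6→φ2] = [4, 7, 1, 5]
r6 m[X6→φ3] = [7, 11, 5, 7]
r6 m[X13→φ0] = [0, 0, 0, 0]
r6 m[X10→φ2] = [2, 12, 11, 6]
r6 m[X10→φ4] = [3, 6, 11, 8]
r6 m[X10→φ5] = [5, 12, 8, 6]
r6 m[X11→φ1] = [0, 0, 0, 0]
fixed point reached at round 6
b[X6] = ⊗ incoming = [7, 16, 5, 11]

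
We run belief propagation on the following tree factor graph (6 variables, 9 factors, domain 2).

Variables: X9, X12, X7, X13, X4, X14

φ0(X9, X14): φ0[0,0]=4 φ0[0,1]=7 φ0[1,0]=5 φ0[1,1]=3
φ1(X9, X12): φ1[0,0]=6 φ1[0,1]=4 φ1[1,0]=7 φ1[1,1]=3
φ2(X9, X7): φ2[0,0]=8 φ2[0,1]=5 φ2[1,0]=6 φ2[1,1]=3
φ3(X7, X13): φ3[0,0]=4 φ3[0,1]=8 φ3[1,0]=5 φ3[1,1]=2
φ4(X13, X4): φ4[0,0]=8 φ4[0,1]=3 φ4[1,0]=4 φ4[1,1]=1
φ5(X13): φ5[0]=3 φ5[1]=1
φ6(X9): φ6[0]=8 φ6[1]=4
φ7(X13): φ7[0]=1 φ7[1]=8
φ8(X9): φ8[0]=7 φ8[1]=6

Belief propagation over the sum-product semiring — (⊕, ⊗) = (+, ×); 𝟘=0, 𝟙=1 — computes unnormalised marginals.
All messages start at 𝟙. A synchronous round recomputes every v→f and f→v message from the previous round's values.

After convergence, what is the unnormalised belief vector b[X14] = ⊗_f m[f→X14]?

init: all messages = 𝟙 over 2 values
r1 m[φ0→X9] = [11, 8]
r1 m[φ0→X14] = [9, 10]
r1 m[φ1→X9] = [10, 10]
r1 m[φ1→X12] = [13, 7]
r1 m[φ2→X9] = [13, 9]
r1 m[φ2→X7] = [14, 8]
r1 m[φ3→X7] = [12, 7]
r1 m[φ3→X13] = [9, 10]
r1 m[φ4→X13] = [11, 5]
r1 m[φ4→X4] = [12, 4]
r1 m[φ5→X13] = [3, 1]
r1 m[φ6→X9] = [8, 4]
r1 m[φ7→X13] = [1, 8]
r1 m[φ8→X9] = [7, 6]
r1 m[X9→φ0] = [1, 1]
r1 m[X9→φ1] = [1, 1]
r1 m[X9→φ2] = [1, 1]
r1 m[X9→φ6] = [1, 1]
r1 m[X9→φ8] = [1, 1]
r1 m[X12→φ1] = [1, 1]
r1 m[X7→φ2] = [1, 1]
r1 m[X7→φ3] = [1, 1]
r1 m[X13→φ3] = [1, 1]
r1 m[X13→φ4] = [1, 1]
r1 m[X13→φ5] = [1, 1]
r1 m[X13→φ7] = [1, 1]
r1 m[X4→φ4] = [1, 1]
r1 m[X14→φ0] = [1, 1]
r2 m[φ0→X9] = [11, 8]
r2 m[φ0→X14] = [9, 10]
r2 m[φ1→X9] = [10, 10]
r2 m[φ1→X12] = [13, 7]
r2 m[φ2→X9] = [13, 9]
r2 m[φ2→X7] = [14, 8]
r2 m[φ3→X7] = [12, 7]
r2 m[φ3→X13] = [9, 10]
r2 m[φ4→X13] = [11, 5]
r2 m[φ4→X4] = [12, 4]
r2 m[φ5→X13] = [3, 1]
r2 m[φ6→X9] = [8, 4]
r2 m[φ7→X13] = [1, 8]
r2 m[φ8→X9] = [7, 6]
r2 m[X9→φ0] = [7280, 2160]
r2 m[X9→φ1] = [8008, 1728]
r2 m[X9→φ2] = [6160, 1920]
r2 m[X9→φ6] = [10010, 4320]
r2 m[X9→φ8] = [11440, 2880]
r2 m[X12→φ1] = [1, 1]
r2 m[X7→φ2] = [12, 7]
r2 m[X7→φ3] = [14, 8]
r2 m[X13→φ3] = [33, 40]
r2 m[X13→φ4] = [27, 80]
r2 m[X13→φ5] = [99, 400]
r2 m[X13→φ7] = [297, 50]
r2 m[X4→φ4] = [1, 1]
r2 m[X14→φ0] = [1, 1]
r3 m[φ0→X9] = [11, 8]
r3 m[φ0→X14] = [39920, 57440]
r3 m[φ1→X9] = [10, 10]
r3 m[φ1→X12] = [60144, 37216]
r3 m[φ2→X9] = [131, 93]
r3 m[φ2→X7] = [60800, 36560]
r3 m[φ3→X7] = [452, 245]
r3 m[φ3→X13] = [96, 128]
r3 m[φ4→X13] = [11, 5]
r3 m[φ4→X4] = [536, 161]
r3 m[φ5→X13] = [3, 1]
r3 m[φ6→X9] = [8, 4]
r3 m[φ7→X13] = [1, 8]
r3 m[φ8→X9] = [7, 6]
r3 m[X9→φ0] = [7280, 2160]
r3 m[X9→φ1] = [8008, 1728]
r3 m[X9→φ2] = [6160, 1920]
r3 m[X9→φ6] = [10010, 4320]
r3 m[X9→φ8] = [11440, 2880]
r3 m[X12→φ1] = [1, 1]
r3 m[X7→φ2] = [12, 7]
r3 m[X7→φ3] = [14, 8]
r3 m[X13→φ3] = [33, 40]
r3 m[X13→φ4] = [27, 80]
r3 m[X13→φ5] = [99, 400]
r3 m[X13→φ7] = [297, 50]
r3 m[X4→φ4] = [1, 1]
r3 m[X14→φ0] = [1, 1]
r4 m[φ0→X9] = [11, 8]
r4 m[φ0→X14] = [39920, 57440]
r4 m[φ1→X9] = [10, 10]
r4 m[φ1→X12] = [60144, 37216]
r4 m[φ2→X9] = [131, 93]
r4 m[φ2→X7] = [60800, 36560]
r4 m[φ3→X7] = [452, 245]
r4 m[φ3→X13] = [96, 128]
r4 m[φ4→X13] = [11, 5]
r4 m[φ4→X4] = [536, 161]
r4 m[φ5→X13] = [3, 1]
r4 m[φ6→X9] = [8, 4]
r4 m[φ7→X13] = [1, 8]
r4 m[φ8→X9] = [7, 6]
r4 m[X9→φ0] = [73360, 22320]
r4 m[X9→φ1] = [80696, 17856]
r4 m[X9→φ2] = [6160, 1920]
r4 m[X9→φ6] = [100870, 44640]
r4 m[X9→φ8] = [115280, 29760]
r4 m[X12→φ1] = [1, 1]
r4 m[X7→φ2] = [452, 245]
r4 m[X7→φ3] = [60800, 36560]
r4 m[X13→φ3] = [33, 40]
r4 m[X13→φ4] = [288, 1024]
r4 m[X13→φ5] = [1056, 5120]
r4 m[X13→φ7] = [3168, 640]
r4 m[X4→φ4] = [1, 1]
r4 m[X14→φ0] = [1, 1]
r5 m[φ0→X9] = [11, 8]
r5 m[φ0→X14] = [405040, 580480]
r5 m[φ1→X9] = [10, 10]
r5 m[φ1→X12] = [609168, 376352]
r5 m[φ2→X9] = [4841, 3447]
r5 m[φ2→X7] = [60800, 36560]
r5 m[φ3→X7] = [452, 245]
r5 m[φ3→X13] = [426000, 559520]
r5 m[φ4→X13] = [11, 5]
r5 m[φ4→X4] = [6400, 1888]
r5 m[φ5→X13] = [3, 1]
r5 m[φ6→X9] = [8, 4]
r5 m[φ7→X13] = [1, 8]
r5 m[φ8→X9] = [7, 6]
r5 m[X9→φ0] = [73360, 22320]
r5 m[X9→φ1] = [80696, 17856]
r5 m[X9→φ2] = [6160, 1920]
r5 m[X9→φ6] = [100870, 44640]
r5 m[X9→φ8] = [115280, 29760]
r5 m[X12→φ1] = [1, 1]
r5 m[X7→φ2] = [452, 245]
r5 m[X7→φ3] = [60800, 36560]
r5 m[X13→φ3] = [33, 40]
r5 m[X13→φ4] = [288, 1024]
r5 m[X13→φ5] = [1056, 5120]
r5 m[X13→φ7] = [3168, 640]
r5 m[X4→φ4] = [1, 1]
r5 m[X14→φ0] = [1, 1]
r6 m[φ0→X9] = [11, 8]
r6 m[φ0→X14] = [405040, 580480]
r6 m[φ1→X9] = [10, 10]
r6 m[φ1→X12] = [609168, 376352]
r6 m[φ2→X9] = [4841, 3447]
r6 m[φ2→X7] = [60800, 36560]
r6 m[φ3→X7] = [452, 245]
r6 m[φ3→X13] = [426000, 559520]
r6 m[φ4→X13] = [11, 5]
r6 m[φ4→X4] = [6400, 1888]
r6 m[φ5→X13] = [3, 1]
r6 m[φ6→X9] = [8, 4]
r6 m[φ7→X13] = [1, 8]
r6 m[φ8→X9] = [7, 6]
r6 m[X9→φ0] = [2710960, 827280]
r6 m[X9→φ1] = [2982056, 661824]
r6 m[X9→φ2] = [6160, 1920]
r6 m[X9→φ6] = [3727570, 1654560]
r6 m[X9→φ8] = [4260080, 1103040]
r6 m[X12→φ1] = [1, 1]
r6 m[X7→φ2] = [452, 245]
r6 m[X7→φ3] = [60800, 36560]
r6 m[X13→φ3] = [33, 40]
r6 m[X13→φ4] = [1278000, 4476160]
r6 m[X13→φ5] = [4686000, 22380800]
r6 m[X13→φ7] = [14058000, 2797600]
r6 m[X4→φ4] = [1, 1]
r6 m[X14→φ0] = [1, 1]
r7 m[φ0→X9] = [11, 8]
r7 m[φ0→X14] = [14980240, 21458560]
r7 m[φ1→X9] = [10, 10]
r7 m[φ1→X12] = [22525104, 13913696]
r7 m[φ2→X9] = [4841, 3447]
r7 m[φ2→X7] = [60800, 36560]
r7 m[φ3→X7] = [452, 245]
r7 m[φ3→X13] = [426000, 559520]
r7 m[φ4→X13] = [11, 5]
r7 m[φ4→X4] = [28128640, 8310160]
r7 m[φ5→X13] = [3, 1]
r7 m[φ6→X9] = [8, 4]
r7 m[φ7→X13] = [1, 8]
r7 m[φ8→X9] = [7, 6]
r7 m[X9→φ0] = [2710960, 827280]
r7 m[X9→φ1] = [2982056, 661824]
r7 m[X9→φ2] = [6160, 1920]
r7 m[X9→φ6] = [3727570, 1654560]
r7 m[X9→φ8] = [4260080, 1103040]
r7 m[X12→φ1] = [1, 1]
r7 m[X7→φ2] = [452, 245]
r7 m[X7→φ3] = [60800, 36560]
r7 m[X13→φ3] = [33, 40]
r7 m[X13→φ4] = [1278000, 4476160]
r7 m[X13→φ5] = [4686000, 22380800]
r7 m[X13→φ7] = [14058000, 2797600]
r7 m[X4→φ4] = [1, 1]
r7 m[X14→φ0] = [1, 1]
r8 m[φ0→X9] = [11, 8]
r8 m[φ0→X14] = [14980240, 21458560]
r8 m[φ1→X9] = [10, 10]
r8 m[φ1→X12] = [22525104, 13913696]
r8 m[φ2→X9] = [4841, 3447]
r8 m[φ2→X7] = [60800, 36560]
r8 m[φ3→X7] = [452, 245]
r8 m[φ3→X13] = [426000, 559520]
r8 m[φ4→X13] = [11, 5]
r8 m[φ4→X4] = [28128640, 8310160]
r8 m[φ5→X13] = [3, 1]
r8 m[φ6→X9] = [8, 4]
r8 m[φ7→X13] = [1, 8]
r8 m[φ8→X9] = [7, 6]
r8 m[X9→φ0] = [2710960, 827280]
r8 m[X9→φ1] = [2982056, 661824]
r8 m[X9→φ2] = [6160, 1920]
r8 m[X9→φ6] = [3727570, 1654560]
r8 m[X9→φ8] = [4260080, 1103040]
r8 m[X12→φ1] = [1, 1]
r8 m[X7→φ2] = [452, 245]
r8 m[X7→φ3] = [60800, 36560]
r8 m[X13→φ3] = [33, 40]
r8 m[X13→φ4] = [1278000, 4476160]
r8 m[X13→φ5] = [4686000, 22380800]
r8 m[X13→φ7] = [14058000, 2797600]
r8 m[X4→φ4] = [1, 1]
r8 m[X14→φ0] = [1, 1]
fixed point reached at round 8
b[X14] = ⊗ incoming = [14980240, 21458560]

b[X14] = [14980240, 21458560]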